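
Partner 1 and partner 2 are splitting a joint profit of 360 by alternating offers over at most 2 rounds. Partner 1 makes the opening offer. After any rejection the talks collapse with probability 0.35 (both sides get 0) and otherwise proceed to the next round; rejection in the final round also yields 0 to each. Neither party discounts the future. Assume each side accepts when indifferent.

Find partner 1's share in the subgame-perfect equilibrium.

Round 2 (partner 2 proposes): rejection yields 0 for partner 1; partner 2 offers 0 and keeps 360.
Round 1 (partner 1 proposes): rejecting gives partner 2 an expected 0.65 × 360 = 234. Partner 1 offers 234 and keeps 360 − 234 = 126.

126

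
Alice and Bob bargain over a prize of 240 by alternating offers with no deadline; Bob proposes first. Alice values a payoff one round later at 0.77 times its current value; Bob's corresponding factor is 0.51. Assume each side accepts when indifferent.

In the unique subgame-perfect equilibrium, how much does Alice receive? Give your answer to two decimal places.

149.11

Let x be Bob's share when Bob proposes and y be Alice's share when Alice proposes.
Alice accepts iff offered ≥ 0.77·y, so x = 240 − 0.77y. Symmetrically y = 240 − 0.51x.
Substituting: x = 240 − 0.77(240 − 0.51x), giving x(1 − 0.51·0.77) = 240(1 − 0.77).
So x = 240 × 0.23 / 0.6073 ≈ 90.8941, and Alice receives 240 − x ≈ 149.1059.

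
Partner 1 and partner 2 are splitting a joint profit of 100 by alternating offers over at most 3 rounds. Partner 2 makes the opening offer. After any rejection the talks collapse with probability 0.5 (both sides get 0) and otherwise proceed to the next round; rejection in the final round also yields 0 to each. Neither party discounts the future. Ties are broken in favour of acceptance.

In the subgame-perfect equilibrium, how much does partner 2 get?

75

By backward induction:
Round 3 (partner 2 proposes): partner 1 will accept anything ≥ 0, so partner 2 offers 0 and keeps 100.
Round 2 (partner 1 proposes): rejecting gives partner 2 an expected 0.5 × 100 = 50, so partner 1 offers 50, keeping 50.
Round 1 (partner 2 proposes): rejecting gives partner 1 an expected 0.5 × 50 = 25, so partner 2 offers 25, keeping 75.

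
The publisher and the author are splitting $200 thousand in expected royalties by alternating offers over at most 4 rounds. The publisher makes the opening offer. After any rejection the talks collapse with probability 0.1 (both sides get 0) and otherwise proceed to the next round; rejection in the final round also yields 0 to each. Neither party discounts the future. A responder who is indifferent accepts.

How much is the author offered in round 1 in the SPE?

163.8

Round 4 (the author proposes): rejection yields 0 for the publisher; the author offers 0 and keeps 200.
Round 3 (the publisher proposes): rejecting gives the author an expected 0.9 × 200 = 180. The publisher offers 180 and keeps 200 − 180 = 20.
Round 2 (the author proposes): rejecting gives the publisher an expected 0.9 × 20 = 18. The author offers 18 and keeps 200 − 18 = 182.
Round 1 (the publisher proposes): rejecting gives the author an expected 0.9 × 182 = 163.8. The publisher offers 163.8 and keeps 200 − 163.8 = 36.2.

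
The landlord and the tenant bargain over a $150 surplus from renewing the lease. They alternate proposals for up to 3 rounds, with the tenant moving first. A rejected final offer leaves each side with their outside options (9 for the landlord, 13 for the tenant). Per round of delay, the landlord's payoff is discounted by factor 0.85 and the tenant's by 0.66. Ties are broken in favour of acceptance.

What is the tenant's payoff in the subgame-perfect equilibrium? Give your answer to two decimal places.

Round 3 (the tenant proposes): the landlord gets 9 if talks fail, so the tenant offers 9 and keeps 141.
Round 2 (the landlord proposes): the tenant can get 141 next round, worth 0.66 × 141 = 93.06 now. The landlord offers 93.06 and keeps 150 − 93.06 = 56.94.
Round 1 (the tenant proposes): the landlord can get 56.94 next round, worth 0.85 × 56.94 = 48.399 now; the tenant offers that and keeps 101.601.

101.60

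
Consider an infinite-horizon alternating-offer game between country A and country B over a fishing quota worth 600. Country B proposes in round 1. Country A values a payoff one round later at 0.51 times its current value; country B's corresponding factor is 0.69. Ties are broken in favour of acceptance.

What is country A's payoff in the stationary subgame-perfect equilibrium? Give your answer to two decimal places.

In a stationary SPE each proposer offers the other exactly their discounted continuation value.
If country B keeps x when proposing and country A keeps y when proposing, then x = 600 − 0.51y and y = 600 − 0.69x.
Solving: x = 600(1 − 0.51) / (1 − 0.69·0.51) = 294 / 0.6481 ≈ 453.6337.
Country A gets 600 − 453.6337 ≈ 146.3663.

146.37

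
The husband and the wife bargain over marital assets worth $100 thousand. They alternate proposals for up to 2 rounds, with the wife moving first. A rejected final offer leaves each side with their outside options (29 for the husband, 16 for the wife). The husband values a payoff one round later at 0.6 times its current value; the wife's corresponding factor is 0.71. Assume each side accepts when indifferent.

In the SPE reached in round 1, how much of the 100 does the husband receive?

50.4

Round 2 (the husband proposes): the wife gets 16 if talks fail, so the husband offers 16 and keeps 84.
Round 1 (the wife proposes): the husband can get 84 next round, worth 0.6 × 84 = 50.4 now. The wife offers 50.4 and keeps 100 − 50.4 = 49.6.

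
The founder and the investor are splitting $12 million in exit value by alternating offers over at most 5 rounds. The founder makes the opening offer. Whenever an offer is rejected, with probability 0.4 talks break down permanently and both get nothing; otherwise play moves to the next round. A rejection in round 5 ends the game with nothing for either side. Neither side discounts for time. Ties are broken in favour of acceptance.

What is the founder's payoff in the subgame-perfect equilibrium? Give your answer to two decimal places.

8.08

By backward induction:
Round 5 (the founder proposes): rejection yields 0 for the investor; the founder offers 0 and keeps 12.
Round 4 (the investor proposes): rejecting gives the founder an expected 0.6 × 12 = 7.2. The investor offers 7.2 and keeps 12 − 7.2 = 4.8.
Round 3 (the founder proposes): rejecting gives the investor an expected 0.6 × 4.8 = 2.88. The founder offers 2.88 and keeps 12 − 2.88 = 9.12.
Round 2 (the investor proposes): rejecting gives the founder an expected 0.6 × 9.12 = 5.472. The investor offers 5.472 and keeps 12 − 5.472 = 6.528.
Round 1 (the founder proposes): rejecting gives the investor an expected 0.6 × 6.528 = 3.9168; the founder offers that and keeps 8.0832.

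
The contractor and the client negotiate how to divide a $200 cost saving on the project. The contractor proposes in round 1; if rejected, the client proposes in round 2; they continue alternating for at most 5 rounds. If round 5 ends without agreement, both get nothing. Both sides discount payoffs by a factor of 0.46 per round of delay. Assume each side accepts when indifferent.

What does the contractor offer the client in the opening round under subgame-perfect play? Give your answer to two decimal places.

60.19

Round 5 (the contractor proposes): rejection yields 0 for the client; the contractor offers 0 and keeps 200.
Round 4 (the client proposes): the contractor can get 200 next round, worth 0.46 × 200 = 92 now, so the client offers 92, keeping 108.
Round 3 (the contractor proposes): the client can get 108 next round, worth 0.46 × 108 = 49.68 now, so the contractor offers 49.68, keeping 150.32.
Round 2 (the client proposes): the contractor can get 150.32 next round, worth 0.46 × 150.32 = 69.1472 now, so the client offers 69.1472, keeping 130.8528.
Round 1 (the contractor proposes): the client can get 130.8528 next round, worth 0.46 × 130.8528 = 60.192288 now; the contractor offers that and keeps 139.807712.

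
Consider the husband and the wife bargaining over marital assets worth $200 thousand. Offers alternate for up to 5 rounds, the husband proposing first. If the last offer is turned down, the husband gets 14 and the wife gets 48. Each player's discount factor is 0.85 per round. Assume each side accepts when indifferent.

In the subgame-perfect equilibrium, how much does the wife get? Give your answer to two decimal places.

Work backward from the last round.
Round 5 (the husband proposes): the wife gets 48 if talks fail, so the husband offers 48 and keeps 152.
Round 4 (the wife proposes): the husband can get 152 next round, worth 0.85 × 152 = 129.2 now; the wife offers that and keeps 70.8.
Round 3 (the husband proposes): the wife can get 70.8 next round, worth 0.85 × 70.8 = 60.18 now. The husband offers 60.18 and keeps 200 − 60.18 = 139.82.
Round 2 (the wife proposes): the husband can get 139.82 next round, worth 0.85 × 139.82 = 118.847 now; the wife offers that and keeps 81.153.
Round 1 (the husband proposes): the wife can get 81.153 next round, worth 0.85 × 81.153 = 68.98005 now, so the husband offers 68.98005, keeping 131.01995.

68.98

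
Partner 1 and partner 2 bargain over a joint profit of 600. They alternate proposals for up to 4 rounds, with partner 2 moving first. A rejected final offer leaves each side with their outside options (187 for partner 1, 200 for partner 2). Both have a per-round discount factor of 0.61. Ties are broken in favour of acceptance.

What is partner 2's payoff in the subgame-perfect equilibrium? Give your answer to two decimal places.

366.47

Round 4 (partner 1 proposes): partner 2 gets 200 if talks fail, so partner 1 offers 200 and keeps 400.
Round 3 (partner 2 proposes): partner 1 can get 400 next round, worth 0.61 × 400 = 244 now, so partner 2 offers 244, keeping 356.
Round 2 (partner 1 proposes): partner 2 can get 356 next round, worth 0.61 × 356 = 217.16 now, so partner 1 offers 217.16, keeping 382.84.
Round 1 (partner 2 proposes): partner 1 can get 382.84 next round, worth 0.61 × 382.84 = 233.5324 now, so partner 2 offers 233.5324, keeping 366.4676.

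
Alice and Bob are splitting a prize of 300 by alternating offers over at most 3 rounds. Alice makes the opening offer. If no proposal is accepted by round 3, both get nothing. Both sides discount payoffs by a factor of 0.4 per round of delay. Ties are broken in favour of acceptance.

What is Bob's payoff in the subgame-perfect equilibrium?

72

Work backward from the last round.
Round 3 (Alice proposes): Bob will accept anything ≥ 0, so Alice offers 0 and keeps 300.
Round 2 (Bob proposes): Alice can get 300 next round, worth 0.4 × 300 = 120 now, so Bob offers 120, keeping 180.
Round 1 (Alice proposes): Bob can get 180 next round, worth 0.4 × 180 = 72 now. Alice offers 72 and keeps 300 − 72 = 228.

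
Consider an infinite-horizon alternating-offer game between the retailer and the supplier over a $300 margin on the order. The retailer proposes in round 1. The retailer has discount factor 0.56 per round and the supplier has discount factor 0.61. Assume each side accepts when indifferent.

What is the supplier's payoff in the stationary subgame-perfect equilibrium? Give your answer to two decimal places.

122.30

Let x be the retailer's share when the retailer proposes and y be the supplier's share when the supplier proposes.
The supplier accepts iff offered ≥ 0.61·y, so x = 300 − 0.61y. Symmetrically y = 300 − 0.56x.
Substituting: x = 300 − 0.61(300 − 0.56x), giving x(1 − 0.56·0.61) = 300(1 − 0.61).
So x = 300 × 0.39 / 0.6584 ≈ 177.7035, and the supplier receives 300 − x ≈ 122.2965.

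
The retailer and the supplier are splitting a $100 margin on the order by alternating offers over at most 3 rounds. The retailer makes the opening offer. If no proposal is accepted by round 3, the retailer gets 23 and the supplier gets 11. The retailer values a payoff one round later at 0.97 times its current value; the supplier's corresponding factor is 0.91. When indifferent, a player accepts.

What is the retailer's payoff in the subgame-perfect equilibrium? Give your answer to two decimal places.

87.56

Round 3 (the retailer proposes): the supplier gets 11 if talks fail, so the retailer offers 11 and keeps 89.
Round 2 (the supplier proposes): the retailer can get 89 next round, worth 0.97 × 89 = 86.33 now. The supplier offers 86.33 and keeps 100 − 86.33 = 13.67.
Round 1 (the retailer proposes): the supplier can get 13.67 next round, worth 0.91 × 13.67 = 12.4397 now, so the retailer offers 12.4397, keeping 87.5603.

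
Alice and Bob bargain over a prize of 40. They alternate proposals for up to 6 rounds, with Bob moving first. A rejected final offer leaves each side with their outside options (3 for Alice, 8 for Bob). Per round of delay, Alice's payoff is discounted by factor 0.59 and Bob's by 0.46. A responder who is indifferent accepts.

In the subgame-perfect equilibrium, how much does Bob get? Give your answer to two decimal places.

22.41

Solve by backward induction from round 6.
Round 6 (Alice proposes): Bob gets 8 if talks fail, so Alice offers 8 and keeps 32.
Round 5 (Bob proposes): Alice can get 32 next round, worth 0.59 × 32 = 18.88 now, so Bob offers 18.88, keeping 21.12.
Round 4 (Alice proposes): Bob can get 21.12 next round, worth 0.46 × 21.12 = 9.7152 now; Alice offers that and keeps 30.2848.
Round 3 (Bob proposes): Alice can get 30.2848 next round, worth 0.59 × 30.2848 = 17.868032 now. Bob offers 17.868032 and keeps 40 − 17.868032 = 22.131968.
Round 2 (Alice proposes): Bob can get 22.131968 next round, worth 0.46 × 22.131968 = 10.18070528 now. Alice offers 10.18070528 and keeps 40 − 10.18070528 = 29.81929472.
Round 1 (Bob proposes): Alice can get 29.81929472 next round, worth 0.59 × 29.81929472 = 17.5933838848 now; Bob offers that and keeps 22.4066161152.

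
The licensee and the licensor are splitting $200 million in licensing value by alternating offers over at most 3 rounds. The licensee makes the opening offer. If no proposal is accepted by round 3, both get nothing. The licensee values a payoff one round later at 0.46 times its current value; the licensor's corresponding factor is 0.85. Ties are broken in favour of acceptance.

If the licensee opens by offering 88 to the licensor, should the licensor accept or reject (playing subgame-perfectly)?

Reject

Round 3 (the licensee proposes): rejection yields 0 for the licensor; the licensee offers 0 and keeps 200.
Round 2 (the licensor proposes): the licensee can get 200 next round, worth 0.46 × 200 = 92 now, so the licensor offers 92, keeping 108.
So by rejecting in round 1, the licensor gets 108 next round, worth 0.85 × 108 = 91.8 now.
Offer 88 < 91.8, so the licensor rejects.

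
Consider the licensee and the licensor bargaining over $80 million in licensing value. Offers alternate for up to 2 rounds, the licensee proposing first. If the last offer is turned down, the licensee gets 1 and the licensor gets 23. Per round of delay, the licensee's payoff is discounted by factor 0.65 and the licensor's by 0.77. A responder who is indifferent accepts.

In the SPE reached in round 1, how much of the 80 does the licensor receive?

Solve by backward induction from round 2.
Round 2 (the licensor proposes): the licensee gets 1 if talks fail, so the licensor offers 1 and keeps 79.
Round 1 (the licensee proposes): the licensor can get 79 next round, worth 0.77 × 79 = 60.83 now, so the licensee offers 60.83, keeping 19.17.

60.83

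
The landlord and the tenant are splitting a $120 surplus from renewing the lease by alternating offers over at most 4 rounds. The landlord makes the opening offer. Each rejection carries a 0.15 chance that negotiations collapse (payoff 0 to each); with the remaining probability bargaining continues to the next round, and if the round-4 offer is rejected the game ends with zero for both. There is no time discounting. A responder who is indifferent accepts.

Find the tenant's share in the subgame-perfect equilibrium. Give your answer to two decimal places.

By backward induction:
Round 4 (the tenant proposes): rejection yields 0 for the landlord; the tenant offers 0 and keeps 120.
Round 3 (the landlord proposes): rejecting gives the tenant an expected 0.85 × 120 = 102; the landlord offers that and keeps 18.
Round 2 (the tenant proposes): rejecting gives the landlord an expected 0.85 × 18 = 15.3; the tenant offers that and keeps 104.7.
Round 1 (the landlord proposes): rejecting gives the tenant an expected 0.85 × 104.7 = 88.995, so the landlord offers 88.995, keeping 31.005.

89.00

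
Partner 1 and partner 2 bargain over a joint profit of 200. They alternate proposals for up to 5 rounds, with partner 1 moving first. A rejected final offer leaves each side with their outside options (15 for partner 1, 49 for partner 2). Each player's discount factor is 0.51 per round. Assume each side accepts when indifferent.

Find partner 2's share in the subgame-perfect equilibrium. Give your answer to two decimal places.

Round 5 (partner 1 proposes): partner 2 gets 49 if talks fail, so partner 1 offers 49 and keeps 151.
Round 4 (partner 2 proposes): partner 1 can get 151 next round, worth 0.51 × 151 = 77.01 now, so partner 2 offers 77.01, keeping 122.99.
Round 3 (partner 1 proposes): partner 2 can get 122.99 next round, worth 0.51 × 122.99 = 62.7249 now. Partner 1 offers 62.7249 and keeps 200 − 62.7249 = 137.2751.
Round 2 (partner 2 proposes): partner 1 can get 137.2751 next round, worth 0.51 × 137.2751 = 70.010301 now. Partner 2 offers 70.010301 and keeps 200 − 70.010301 = 129.989699.
Round 1 (partner 1 proposes): partner 2 can get 129.989699 next round, worth 0.51 × 129.989699 = 66.29474649 now; partner 1 offers that and keeps 133.70525351.

66.29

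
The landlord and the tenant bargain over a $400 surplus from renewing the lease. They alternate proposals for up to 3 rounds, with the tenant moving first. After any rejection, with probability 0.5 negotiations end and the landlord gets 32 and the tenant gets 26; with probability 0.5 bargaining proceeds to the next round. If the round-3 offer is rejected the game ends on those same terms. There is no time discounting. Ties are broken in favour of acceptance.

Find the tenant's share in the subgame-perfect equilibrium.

282.5

By backward induction:
Round 3 (the tenant proposes): the landlord gets 32 if talks fail, so the tenant offers 32 and keeps 368.
Round 2 (the landlord proposes): rejecting gives the tenant an expected 0.5 × 368 + 0.5 × 26 = 197, so the landlord offers 197, keeping 203.
Round 1 (the tenant proposes): rejecting gives the landlord an expected 0.5 × 203 + 0.5 × 32 = 117.5, so the tenant offers 117.5, keeping 282.5.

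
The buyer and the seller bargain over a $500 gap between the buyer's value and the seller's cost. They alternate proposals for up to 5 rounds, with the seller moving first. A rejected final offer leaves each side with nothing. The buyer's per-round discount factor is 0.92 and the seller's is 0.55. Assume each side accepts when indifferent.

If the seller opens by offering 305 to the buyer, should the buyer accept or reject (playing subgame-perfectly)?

Reject

Round 5 (the seller proposes): the buyer will accept anything ≥ 0, so the seller offers 0 and keeps 500.
Round 4 (the buyer proposes): the seller can get 500 next round, worth 0.55 × 500 = 275 now; the buyer offers that and keeps 225.
Round 3 (the seller proposes): the buyer can get 225 next round, worth 0.92 × 225 = 207 now, so the seller offers 207, keeping 293.
Round 2 (the buyer proposes): the seller can get 293 next round, worth 0.55 × 293 = 161.15 now. The buyer offers 161.15 and keeps 500 − 161.15 = 338.85.
So by rejecting in round 1, the buyer gets 338.85 next round, worth 0.92 × 338.85 = 311.742 now.
Offer 305 < 311.742, so the buyer rejects.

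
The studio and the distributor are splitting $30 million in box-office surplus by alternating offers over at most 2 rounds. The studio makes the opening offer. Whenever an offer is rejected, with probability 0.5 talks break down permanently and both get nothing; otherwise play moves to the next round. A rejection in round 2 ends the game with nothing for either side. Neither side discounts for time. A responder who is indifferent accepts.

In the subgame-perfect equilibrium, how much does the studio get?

15

Round 2 (the distributor proposes): the studio will accept anything ≥ 0, so the distributor offers 0 and keeps 30.
Round 1 (the studio proposes): rejecting gives the distributor an expected 0.5 × 30 = 15, so the studio offers 15, keeping 15.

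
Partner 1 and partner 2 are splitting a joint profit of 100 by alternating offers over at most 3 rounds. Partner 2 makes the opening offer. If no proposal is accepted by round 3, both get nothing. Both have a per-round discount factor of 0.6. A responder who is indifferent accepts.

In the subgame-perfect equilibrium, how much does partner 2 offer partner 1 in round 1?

Solve by backward induction from round 3.
Round 3 (partner 2 proposes): partner 1 will accept anything ≥ 0, so partner 2 offers 0 and keeps 100.
Round 2 (partner 1 proposes): partner 2 can get 100 next round, worth 0.6 × 100 = 60 now, so partner 1 offers 60, keeping 40.
Round 1 (partner 2 proposes): partner 1 can get 40 next round, worth 0.6 × 40 = 24 now, so partner 2 offers 24, keeping 76.

24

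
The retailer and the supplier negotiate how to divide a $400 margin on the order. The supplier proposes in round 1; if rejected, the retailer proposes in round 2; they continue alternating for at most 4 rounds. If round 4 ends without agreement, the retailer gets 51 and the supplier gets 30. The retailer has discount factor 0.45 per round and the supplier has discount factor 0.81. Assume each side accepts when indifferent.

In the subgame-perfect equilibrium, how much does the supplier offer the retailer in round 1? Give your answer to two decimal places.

Work backward from the last round.
Round 4 (the retailer proposes): the supplier gets 30 if talks fail, so the retailer offers 30 and keeps 370.
Round 3 (the supplier proposes): the retailer can get 370 next round, worth 0.45 × 370 = 166.5 now, so the supplier offers 166.5, keeping 233.5.
Round 2 (the retailer proposes): the supplier can get 233.5 next round, worth 0.81 × 233.5 = 189.135 now. The retailer offers 189.135 and keeps 400 − 189.135 = 210.865.
Round 1 (the supplier proposes): the retailer can get 210.865 next round, worth 0.45 × 210.865 = 94.88925 now. The supplier offers 94.88925 and keeps 400 − 94.88925 = 305.11075.

94.89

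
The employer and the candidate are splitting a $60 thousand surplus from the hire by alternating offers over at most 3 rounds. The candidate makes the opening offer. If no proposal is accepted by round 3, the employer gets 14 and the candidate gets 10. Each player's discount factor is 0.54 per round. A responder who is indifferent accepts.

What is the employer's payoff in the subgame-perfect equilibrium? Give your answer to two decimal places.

Work backward from the last round.
Round 3 (the candidate proposes): the employer gets 14 if talks fail, so the candidate offers 14 and keeps 46.
Round 2 (the employer proposes): the candidate can get 46 next round, worth 0.54 × 46 = 24.84 now. The employer offers 24.84 and keeps 60 − 24.84 = 35.16.
Round 1 (the candidate proposes): the employer can get 35.16 next round, worth 0.54 × 35.16 = 18.9864 now, so the candidate offers 18.9864, keeping 41.0136.

18.99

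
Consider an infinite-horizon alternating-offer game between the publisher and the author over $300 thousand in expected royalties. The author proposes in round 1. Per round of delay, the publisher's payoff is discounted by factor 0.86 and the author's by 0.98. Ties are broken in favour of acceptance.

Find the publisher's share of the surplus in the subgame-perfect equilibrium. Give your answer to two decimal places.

When the author proposes, the publisher accepts any offer worth at least 0.86 times what the publisher would get by proposing next round; and vice versa.
This gives x = 300 − 0.86y and y = 300 − 0.98x, where x and y are each side's share when it proposes.
Hence (1 − 0.86·0.98)x = 300(1 − 0.86), i.e. 0.1572·x = 42.
x ≈ 267.1756; the publisher's share is 300 − x ≈ 32.8244.

32.82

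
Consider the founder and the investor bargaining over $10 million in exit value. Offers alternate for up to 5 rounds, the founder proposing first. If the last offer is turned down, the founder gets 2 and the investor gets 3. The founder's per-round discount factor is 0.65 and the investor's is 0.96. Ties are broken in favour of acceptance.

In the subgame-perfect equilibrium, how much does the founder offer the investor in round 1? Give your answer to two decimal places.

6.62

Work backward from the last round.
Round 5 (the founder proposes): the investor gets 3 if talks fail, so the founder offers 3 and keeps 7.
Round 4 (the investor proposes): the founder can get 7 next round, worth 0.65 × 7 = 4.55 now; the investor offers that and keeps 5.45.
Round 3 (the founder proposes): the investor can get 5.45 next round, worth 0.96 × 5.45 = 5.232 now, so the founder offers 5.232, keeping 4.768.
Round 2 (the investor proposes): the founder can get 4.768 next round, worth 0.65 × 4.768 = 3.0992 now; the investor offers that and keeps 6.9008.
Round 1 (the founder proposes): the investor can get 6.9008 next round, worth 0.96 × 6.9008 = 6.624768 now; the founder offers that and keeps 3.375232.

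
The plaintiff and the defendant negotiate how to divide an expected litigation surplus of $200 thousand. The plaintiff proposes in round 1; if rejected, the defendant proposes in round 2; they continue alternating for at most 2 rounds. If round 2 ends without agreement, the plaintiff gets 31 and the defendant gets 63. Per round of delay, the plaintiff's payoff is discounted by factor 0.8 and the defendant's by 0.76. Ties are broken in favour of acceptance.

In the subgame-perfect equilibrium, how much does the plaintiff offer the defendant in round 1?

Round 2 (the defendant proposes): the plaintiff gets 31 if talks fail, so the defendant offers 31 and keeps 169.
Round 1 (the plaintiff proposes): the defendant can get 169 next round, worth 0.76 × 169 = 128.44 now. The plaintiff offers 128.44 and keeps 200 − 128.44 = 71.56.

128.44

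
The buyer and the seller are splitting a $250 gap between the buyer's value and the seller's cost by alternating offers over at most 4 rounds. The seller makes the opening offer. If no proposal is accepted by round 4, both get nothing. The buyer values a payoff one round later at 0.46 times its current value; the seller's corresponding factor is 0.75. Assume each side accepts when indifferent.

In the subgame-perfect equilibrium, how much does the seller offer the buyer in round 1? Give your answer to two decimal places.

68.43

Round 4 (the buyer proposes): the seller will accept anything ≥ 0, so the buyer offers 0 and keeps 250.
Round 3 (the seller proposes): the buyer can get 250 next round, worth 0.46 × 250 = 115 now; the seller offers that and keeps 135.
Round 2 (the buyer proposes): the seller can get 135 next round, worth 0.75 × 135 = 101.25 now. The buyer offers 101.25 and keeps 250 − 101.25 = 148.75.
Round 1 (the seller proposes): the buyer can get 148.75 next round, worth 0.46 × 148.75 = 68.425 now; the seller offers that and keeps 181.575.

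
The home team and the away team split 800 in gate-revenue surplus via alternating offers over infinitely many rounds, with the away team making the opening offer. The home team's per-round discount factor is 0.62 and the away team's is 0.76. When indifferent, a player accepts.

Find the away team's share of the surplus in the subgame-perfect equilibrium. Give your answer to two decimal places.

574.89

When the away team proposes, the home team accepts any offer worth at least 0.62 times what the home team would get by proposing next round; and vice versa.
This gives x = 800 − 0.62y and y = 800 − 0.76x, where x and y are each side's share when it proposes.
Hence (1 − 0.62·0.76)x = 800(1 − 0.62), i.e. 0.5288·x = 304.
x ≈ 574.8865; the home team's share is 800 − x ≈ 225.1135.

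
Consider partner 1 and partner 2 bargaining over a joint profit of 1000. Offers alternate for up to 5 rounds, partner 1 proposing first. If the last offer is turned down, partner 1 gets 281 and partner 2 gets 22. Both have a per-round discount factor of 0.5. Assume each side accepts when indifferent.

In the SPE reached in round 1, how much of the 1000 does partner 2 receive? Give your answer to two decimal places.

313.88

Solve by backward induction from round 5.
Round 5 (partner 1 proposes): partner 2 gets 22 if talks fail, so partner 1 offers 22 and keeps 978.
Round 4 (partner 2 proposes): partner 1 can get 978 next round, worth 0.5 × 978 = 489 now, so partner 2 offers 489, keeping 511.
Round 3 (partner 1 proposes): partner 2 can get 511 next round, worth 0.5 × 511 = 255.5 now. Partner 1 offers 255.5 and keeps 1000 − 255.5 = 744.5.
Round 2 (partner 2 proposes): partner 1 can get 744.5 next round, worth 0.5 × 744.5 = 372.25 now, so partner 2 offers 372.25, keeping 627.75.
Round 1 (partner 1 proposes): partner 2 can get 627.75 next round, worth 0.5 × 627.75 = 313.875 now, so partner 1 offers 313.875, keeping 686.125.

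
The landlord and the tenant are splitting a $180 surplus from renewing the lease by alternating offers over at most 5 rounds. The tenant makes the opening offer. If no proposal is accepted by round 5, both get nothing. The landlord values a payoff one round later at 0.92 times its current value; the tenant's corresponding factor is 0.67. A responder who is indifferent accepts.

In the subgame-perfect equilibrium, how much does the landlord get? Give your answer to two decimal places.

88.33

Round 5 (the tenant proposes): the landlord will accept anything ≥ 0, so the tenant offers 0 and keeps 180.
Round 4 (the landlord proposes): the tenant can get 180 next round, worth 0.67 × 180 = 120.6 now. The landlord offers 120.6 and keeps 180 − 120.6 = 59.4.
Round 3 (the tenant proposes): the landlord can get 59.4 next round, worth 0.92 × 59.4 = 54.648 now; the tenant offers that and keeps 125.352.
Round 2 (the landlord proposes): the tenant can get 125.352 next round, worth 0.67 × 125.352 = 83.98584 now. The landlord offers 83.98584 and keeps 180 − 83.98584 = 96.01416.
Round 1 (the tenant proposes): the landlord can get 96.01416 next round, worth 0.92 × 96.01416 = 88.3330272 now; the tenant offers that and keeps 91.6669728.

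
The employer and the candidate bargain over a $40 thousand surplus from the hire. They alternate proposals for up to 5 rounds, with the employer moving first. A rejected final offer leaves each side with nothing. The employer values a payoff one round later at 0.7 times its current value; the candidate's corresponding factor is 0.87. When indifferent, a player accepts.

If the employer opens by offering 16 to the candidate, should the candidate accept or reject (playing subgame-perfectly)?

Reject

Work out the candidate's continuation value if the offer is rejected.
Round 5 (the employer proposes): the candidate will accept anything ≥ 0, so the employer offers 0 and keeps 40.
Round 4 (the candidate proposes): the employer can get 40 next round, worth 0.7 × 40 = 28 now; the candidate offers that and keeps 12.
Round 3 (the employer proposes): the candidate can get 12 next round, worth 0.87 × 12 = 10.44 now, so the employer offers 10.44, keeping 29.56.
Round 2 (the candidate proposes): the employer can get 29.56 next round, worth 0.7 × 29.56 = 20.692 now; the candidate offers that and keeps 19.308.
So by rejecting in round 1, the candidate gets 19.308 next round, worth 0.87 × 19.308 = 16.79796 now.
Offer 16 < 16.79796, so the candidate rejects.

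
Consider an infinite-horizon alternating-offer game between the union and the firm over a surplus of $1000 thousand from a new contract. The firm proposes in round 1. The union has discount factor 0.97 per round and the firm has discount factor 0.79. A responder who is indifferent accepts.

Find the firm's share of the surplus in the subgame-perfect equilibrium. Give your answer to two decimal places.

128.37

Let x be the firm's share when the firm proposes and y be the union's share when the union proposes.
The union accepts iff offered ≥ 0.97·y, so x = 1000 − 0.97y. Symmetrically y = 1000 − 0.79x.
Substituting: x = 1000 − 0.97(1000 − 0.79x), giving x(1 − 0.79·0.97) = 1000(1 − 0.97).
So x = 1000 × 0.03 / 0.2337 ≈ 128.3697, and the union receives 1000 − x ≈ 871.6303.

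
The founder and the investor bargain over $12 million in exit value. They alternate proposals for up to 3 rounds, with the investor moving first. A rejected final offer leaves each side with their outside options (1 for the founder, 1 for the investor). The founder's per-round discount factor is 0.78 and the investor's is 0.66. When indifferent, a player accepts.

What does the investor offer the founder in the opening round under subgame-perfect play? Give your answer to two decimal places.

Round 3 (the investor proposes): the founder gets 1 if talks fail, so the investor offers 1 and keeps 11.
Round 2 (the founder proposes): the investor can get 11 next round, worth 0.66 × 11 = 7.26 now. The founder offers 7.26 and keeps 12 − 7.26 = 4.74.
Round 1 (the investor proposes): the founder can get 4.74 next round, worth 0.78 × 4.74 = 3.6972 now. The investor offers 3.6972 and keeps 12 − 3.6972 = 8.3028.

3.70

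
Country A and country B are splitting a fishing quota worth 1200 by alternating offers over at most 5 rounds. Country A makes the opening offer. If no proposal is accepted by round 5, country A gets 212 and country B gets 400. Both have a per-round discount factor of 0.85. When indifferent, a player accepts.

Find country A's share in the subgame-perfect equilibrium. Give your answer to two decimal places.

727.66

Solve by backward induction from round 5.
Round 5 (country A proposes): country B gets 400 if talks fail, so country A offers 400 and keeps 800.
Round 4 (country B proposes): country A can get 800 next round, worth 0.85 × 800 = 680 now, so country B offers 680, keeping 520.
Round 3 (country A proposes): country B can get 520 next round, worth 0.85 × 520 = 442 now, so country A offers 442, keeping 758.
Round 2 (country B proposes): country A can get 758 next round, worth 0.85 × 758 = 644.3 now. Country B offers 644.3 and keeps 1200 − 644.3 = 555.7.
Round 1 (country A proposes): country B can get 555.7 next round, worth 0.85 × 555.7 = 472.345 now, so country A offers 472.345, keeping 727.655.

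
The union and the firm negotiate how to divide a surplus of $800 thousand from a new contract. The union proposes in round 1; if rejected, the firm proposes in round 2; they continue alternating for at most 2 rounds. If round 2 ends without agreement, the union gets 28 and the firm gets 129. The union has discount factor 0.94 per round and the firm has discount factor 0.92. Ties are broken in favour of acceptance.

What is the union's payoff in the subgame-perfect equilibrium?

Round 2 (the firm proposes): the union gets 28 if talks fail, so the firm offers 28 and keeps 772.
Round 1 (the union proposes): the firm can get 772 next round, worth 0.92 × 772 = 710.24 now, so the union offers 710.24, keeping 89.76.

89.76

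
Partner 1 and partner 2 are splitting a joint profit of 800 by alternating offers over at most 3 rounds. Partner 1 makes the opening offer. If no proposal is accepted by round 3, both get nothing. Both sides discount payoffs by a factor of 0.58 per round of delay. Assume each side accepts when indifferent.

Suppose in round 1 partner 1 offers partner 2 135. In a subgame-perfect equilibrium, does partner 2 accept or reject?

Round 3 (partner 1 proposes): rejection yields 0 for partner 2; partner 1 offers 0 and keeps 800.
Round 2 (partner 2 proposes): partner 1 can get 800 next round, worth 0.58 × 800 = 464 now. Partner 2 offers 464 and keeps 800 − 464 = 336.
So by rejecting in round 1, partner 2 gets 336 next round, worth 0.58 × 336 = 194.88 now.
Offer 135 < 194.88, so partner 2 rejects.

Reject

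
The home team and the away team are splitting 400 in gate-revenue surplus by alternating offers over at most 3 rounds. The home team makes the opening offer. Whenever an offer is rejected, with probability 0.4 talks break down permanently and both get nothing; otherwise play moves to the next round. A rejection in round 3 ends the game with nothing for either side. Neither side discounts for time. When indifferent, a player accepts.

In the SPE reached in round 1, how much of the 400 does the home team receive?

Round 3 (the home team proposes): the away team will accept anything ≥ 0, so the home team offers 0 and keeps 400.
Round 2 (the away team proposes): rejecting gives the home team an expected 0.6 × 400 = 240, so the away team offers 240, keeping 160.
Round 1 (the home team proposes): rejecting gives the away team an expected 0.6 × 160 = 96. The home team offers 96 and keeps 400 − 96 = 304.

304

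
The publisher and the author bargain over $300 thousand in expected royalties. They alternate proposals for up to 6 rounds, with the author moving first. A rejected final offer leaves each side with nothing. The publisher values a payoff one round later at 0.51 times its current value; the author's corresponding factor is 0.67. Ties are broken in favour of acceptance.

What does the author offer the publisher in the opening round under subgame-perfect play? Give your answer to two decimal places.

85.61

Round 6 (the publisher proposes): the author will accept anything ≥ 0, so the publisher offers 0 and keeps 300.
Round 5 (the author proposes): the publisher can get 300 next round, worth 0.51 × 300 = 153 now, so the author offers 153, keeping 147.
Round 4 (the publisher proposes): the author can get 147 next round, worth 0.67 × 147 = 98.49 now; the publisher offers that and keeps 201.51.
Round 3 (the author proposes): the publisher can get 201.51 next round, worth 0.51 × 201.51 = 102.7701 now. The author offers 102.7701 and keeps 300 − 102.7701 = 197.2299.
Round 2 (the publisher proposes): the author can get 197.2299 next round, worth 0.67 × 197.2299 = 132.144033 now, so the publisher offers 132.144033, keeping 167.855967.
Round 1 (the author proposes): the publisher can get 167.855967 next round, worth 0.51 × 167.855967 = 85.60654317 now. The author offers 85.60654317 and keeps 300 − 85.60654317 = 214.39345683.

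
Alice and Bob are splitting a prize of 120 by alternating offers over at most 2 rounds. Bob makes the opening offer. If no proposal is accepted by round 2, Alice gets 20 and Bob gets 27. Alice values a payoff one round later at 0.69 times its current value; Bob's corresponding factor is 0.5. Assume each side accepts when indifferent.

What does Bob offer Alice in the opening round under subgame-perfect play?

Round 2 (Alice proposes): Bob gets 27 if talks fail, so Alice offers 27 and keeps 93.
Round 1 (Bob proposes): Alice can get 93 next round, worth 0.69 × 93 = 64.17 now. Bob offers 64.17 and keeps 120 − 64.17 = 55.83.

64.17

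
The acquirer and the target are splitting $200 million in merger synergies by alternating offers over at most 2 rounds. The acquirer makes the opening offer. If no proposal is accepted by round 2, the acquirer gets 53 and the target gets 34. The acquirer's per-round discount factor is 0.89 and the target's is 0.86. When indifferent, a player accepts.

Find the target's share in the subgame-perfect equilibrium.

126.42

Round 2 (the target proposes): the acquirer gets 53 if talks fail, so the target offers 53 and keeps 147.
Round 1 (the acquirer proposes): the target can get 147 next round, worth 0.86 × 147 = 126.42 now; the acquirer offers that and keeps 73.58.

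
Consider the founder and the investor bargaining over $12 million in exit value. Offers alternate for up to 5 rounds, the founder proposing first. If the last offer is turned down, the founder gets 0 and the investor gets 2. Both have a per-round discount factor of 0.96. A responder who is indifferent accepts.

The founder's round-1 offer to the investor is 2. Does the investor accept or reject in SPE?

Work out the investor's continuation value if the offer is rejected.
Round 5 (the founder proposes): the investor gets 2 if talks fail, so the founder offers 2 and keeps 10.
Round 4 (the investor proposes): the founder can get 10 next round, worth 0.96 × 10 = 9.6 now; the investor offers that and keeps 2.4.
Round 3 (the founder proposes): the investor can get 2.4 next round, worth 0.96 × 2.4 = 2.304 now, so the founder offers 2.304, keeping 9.696.
Round 2 (the investor proposes): the founder can get 9.696 next round, worth 0.96 × 9.696 = 9.30816 now, so the investor offers 9.30816, keeping 2.69184.
So by rejecting in round 1, the investor gets 2.69184 next round, worth 0.96 × 2.69184 = 2.5841664 now.
Offer 2 < 2.5841664, so the investor rejects.

Reject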